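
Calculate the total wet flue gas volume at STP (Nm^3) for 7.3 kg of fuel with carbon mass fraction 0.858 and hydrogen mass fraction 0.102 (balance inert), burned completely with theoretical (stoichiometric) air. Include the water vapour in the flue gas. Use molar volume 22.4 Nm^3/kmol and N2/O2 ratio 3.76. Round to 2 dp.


Per kg fuel: CO2 = (C/12 kmol)*22.4 = (0.858/12)*22.4 = 1.60160 Nm^3
Per kg fuel: H2O = (H/2 kmol)*22.4 = (0.102/2)*22.4 = 1.14240 Nm^3
O2 needed per kg fuel = C/12 + H/4 = 0.858/12 + 0.102/4 = 0.09700000 kmol
Per kg fuel: N2 = O2*3.76*22.4 = 0.09700000*3.76*22.4 = 8.16973 Nm^3
Total per kg = 1.60160 + 1.14240 + 8.16973 = 10.91373 Nm^3
Total = 10.91373 * 7.3 = 79.67 Nm^3


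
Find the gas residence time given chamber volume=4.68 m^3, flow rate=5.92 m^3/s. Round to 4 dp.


tau = V / Q_flow
tau = 4.68 / 5.92 = 0.7905 s


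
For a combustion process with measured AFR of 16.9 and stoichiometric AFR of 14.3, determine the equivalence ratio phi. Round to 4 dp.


phi = AFR_stoich / AFR_actual
phi = 14.3 / 16.9 = 0.8462


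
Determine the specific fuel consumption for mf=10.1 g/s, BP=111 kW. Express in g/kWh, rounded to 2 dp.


SFC = (mf / BP) * 3600
Rate = 10.1 / 111 = 0.090991 g/(s*kW)
SFC = 0.090991 * 3600 = 327.57 g/kWh


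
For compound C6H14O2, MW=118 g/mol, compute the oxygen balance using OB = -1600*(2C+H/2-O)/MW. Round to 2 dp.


OB = -1600 * (2C + H/2 - O) / MW
Inner = 2*6 + 14/2 - 2 = 17.00
OB = -1600 * 17.00 / 118 = -230.51%


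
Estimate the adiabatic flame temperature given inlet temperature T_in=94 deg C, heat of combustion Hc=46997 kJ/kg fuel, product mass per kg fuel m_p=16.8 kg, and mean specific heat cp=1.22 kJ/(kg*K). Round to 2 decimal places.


T_ad = T_in + Hc / (m_p * cp)
Denominator = 16.8 * 1.22 = 20.4960
Temperature rise = 46997 / 20.4960 = 2292.98 K
T_ad = 94 + 2292.98 = 2386.98 deg C


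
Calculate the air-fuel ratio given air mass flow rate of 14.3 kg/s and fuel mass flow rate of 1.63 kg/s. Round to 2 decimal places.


AFR = m_air / m_fuel
AFR = 14.3 / 1.63 = 8.77


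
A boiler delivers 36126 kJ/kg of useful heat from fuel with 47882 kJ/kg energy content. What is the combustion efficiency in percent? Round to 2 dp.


Efficiency = (Q_useful / Q_fuel) * 100
Efficiency = (36126 / 47882) * 100
Efficiency = 0.7545 * 100 = 75.45%


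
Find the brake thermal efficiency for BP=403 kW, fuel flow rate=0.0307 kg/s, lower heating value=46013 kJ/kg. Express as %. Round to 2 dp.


eta_BTE = (BP / (mf * LHV)) * 100
Denominator = 0.0307 * 46013 = 1412.5991 kW
eta_BTE = (403 / 1412.5991) * 100 = 28.53%


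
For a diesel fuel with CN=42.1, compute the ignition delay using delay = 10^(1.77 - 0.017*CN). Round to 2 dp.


delay = 10^(1.77 - 0.017*CN)
Exponent = 1.77 - 0.017*42.1 = 1.0543
delay = 10^1.0543 = 11.33 ms


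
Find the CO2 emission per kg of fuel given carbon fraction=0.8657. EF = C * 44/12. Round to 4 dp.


EF = C_frac * (M_CO2 / M_C)
EF = 0.8657 * (44/12)
EF = 0.8657 * 3.666667 = 3.1742 kg_CO2/kg_fuel


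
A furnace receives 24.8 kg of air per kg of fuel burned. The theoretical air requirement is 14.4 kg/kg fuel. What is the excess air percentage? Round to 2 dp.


Excess air = actual - stoichiometric = 24.8 - 14.4 = 10.40 kg/kg fuel
Excess air % = (excess / stoich) * 100 = (10.40 / 14.4) * 100 = 72.22%


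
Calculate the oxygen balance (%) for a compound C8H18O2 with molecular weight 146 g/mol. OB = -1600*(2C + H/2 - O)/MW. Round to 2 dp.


OB = -1600 * (2C + H/2 - O) / MW
Inner = 2*8 + 18/2 - 2 = 23.00
OB = -1600 * 23.00 / 146 = -252.05%


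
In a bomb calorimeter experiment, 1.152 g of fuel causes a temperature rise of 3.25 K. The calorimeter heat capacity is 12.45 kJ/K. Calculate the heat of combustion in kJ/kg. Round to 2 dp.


Hc = C_cal * delta_T / m_fuel
Q_released = 12.45 * 3.25 = 40.4625 kJ
m_fuel = 1.152 g = 1.152/1000 kg = 0.001152 kg
Hc = 40.4625 / 0.001152 = 35123.70 kJ/kg


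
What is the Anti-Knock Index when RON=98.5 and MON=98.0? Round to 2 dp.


AKI = (RON + MON) / 2
AKI = (98.5 + 98.0) / 2
AKI = 196.5 / 2 = 98.25


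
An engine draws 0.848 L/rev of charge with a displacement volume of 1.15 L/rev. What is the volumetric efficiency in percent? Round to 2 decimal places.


eta_v = (V_actual / V_disp) * 100
Ratio = 0.848 / 1.15 = 0.7374
eta_v = 0.7374 * 100 = 73.74%


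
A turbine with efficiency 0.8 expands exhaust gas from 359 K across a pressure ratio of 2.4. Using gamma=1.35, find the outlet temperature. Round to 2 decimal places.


T_out = T_in * (1 - eta * (1 - PR^(-(gamma-1)/gamma)))
Exponent = -(1.35-1)/1.35 = -0.25925926
PR^exp = 2.4^(-0.25925926) = 0.79694200
Factor = 1 - 0.8*(1 - 0.79694200) = 0.83755360
T_out = 359 * 0.83755360 = 300.68 K


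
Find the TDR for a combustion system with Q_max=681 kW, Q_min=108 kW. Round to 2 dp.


TDR = Q_max / Q_min
TDR = 681 / 108 = 6.31


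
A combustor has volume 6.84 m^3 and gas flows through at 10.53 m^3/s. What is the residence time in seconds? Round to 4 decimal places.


tau = V / Q_flow
tau = 6.84 / 10.53 = 0.6496 s


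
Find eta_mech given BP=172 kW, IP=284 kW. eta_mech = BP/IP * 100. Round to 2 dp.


eta_mech = (BP / IP) * 100
Ratio = 172 / 284 = 0.6056
eta_mech = 0.6056 * 100 = 60.56%


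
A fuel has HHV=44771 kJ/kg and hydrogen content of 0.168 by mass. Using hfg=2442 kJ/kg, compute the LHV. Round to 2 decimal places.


LHV = HHV - hfg * 9 * H
Water correction = 2442 * 9 * 0.168 = 3692.304 kJ/kg
LHV = 44771 - 3692.304 = 41078.70 kJ/kg


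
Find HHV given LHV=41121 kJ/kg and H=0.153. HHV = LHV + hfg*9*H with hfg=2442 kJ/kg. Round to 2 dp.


HHV = LHV + hfg * 9 * H
Water addition = 2442 * 9 * 0.153 = 3362.634 kJ/kg
HHV = 41121 + 3362.634 = 44483.63 kJ/kg


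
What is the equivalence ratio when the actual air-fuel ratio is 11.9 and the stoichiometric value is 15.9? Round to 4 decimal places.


phi = AFR_stoich / AFR_actual
phi = 15.9 / 11.9 = 1.3361


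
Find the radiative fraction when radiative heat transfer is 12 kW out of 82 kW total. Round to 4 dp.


f_rad = Q_rad / Q_total
f_rad = 12 / 82 = 0.1463


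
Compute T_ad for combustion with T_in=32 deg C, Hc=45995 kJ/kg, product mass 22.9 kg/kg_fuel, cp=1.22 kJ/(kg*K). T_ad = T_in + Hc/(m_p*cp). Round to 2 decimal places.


T_ad = T_in + Hc / (m_p * cp)
Denominator = 22.9 * 1.22 = 27.9380
Temperature rise = 45995 / 27.9380 = 1646.32 K
T_ad = 32 + 1646.32 = 1678.32 deg C


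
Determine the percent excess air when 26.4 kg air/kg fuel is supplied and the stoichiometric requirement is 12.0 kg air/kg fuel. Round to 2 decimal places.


Excess air = actual - stoichiometric = 26.4 - 12.0 = 14.40 kg/kg fuel
Excess air % = (excess / stoich) * 100 = (14.40 / 12.0) * 100 = 120.00%


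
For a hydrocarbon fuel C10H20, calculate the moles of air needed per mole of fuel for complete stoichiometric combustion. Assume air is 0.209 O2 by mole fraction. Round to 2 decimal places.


Balanced combustion: C10H20 + 15 O2 -> 10 CO2 + 10 H2O
O2 needed = C + H/4 = 10 + 20/4 = 15.00 moles
Air moles = O2 / 0.209 = 15.00 / 0.209 = 71.77 moles air


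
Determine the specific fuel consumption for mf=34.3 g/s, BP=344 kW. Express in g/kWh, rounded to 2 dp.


SFC = (mf / BP) * 3600
Rate = 34.3 / 344 = 0.099709 g/(s*kW)
SFC = 0.099709 * 3600 = 358.95 g/kWh


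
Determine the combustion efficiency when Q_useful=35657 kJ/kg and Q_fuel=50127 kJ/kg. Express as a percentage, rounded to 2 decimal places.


Efficiency = (Q_useful / Q_fuel) * 100
Efficiency = (35657 / 50127) * 100
Efficiency = 0.7113 * 100 = 71.13%


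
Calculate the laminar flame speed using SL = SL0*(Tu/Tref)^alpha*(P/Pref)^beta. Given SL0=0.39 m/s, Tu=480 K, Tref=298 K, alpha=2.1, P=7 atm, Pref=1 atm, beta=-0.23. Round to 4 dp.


SL = SL0 * (Tu/Tref)^alpha * (P/Pref)^beta
T ratio = 480/298 = 1.61073826
(T ratio)^alpha = 1.61073826^2.1 = 2.721150
(P/Pref)^beta = 7^(-0.23) = 0.639186
SL = 0.39 * 2.721150 * 0.639186 = 0.6783 m/s


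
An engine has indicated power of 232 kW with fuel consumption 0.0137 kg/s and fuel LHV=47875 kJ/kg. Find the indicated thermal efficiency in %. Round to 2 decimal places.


eta_ith = (IP / (mf * LHV)) * 100
Denominator = 0.0137 * 47875 = 655.8875 kW
eta_ith = (232 / 655.8875) * 100 = 35.37%


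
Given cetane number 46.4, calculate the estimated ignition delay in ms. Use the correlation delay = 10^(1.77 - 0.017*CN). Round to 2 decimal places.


delay = 10^(1.77 - 0.017*CN)
Exponent = 1.77 - 0.017*46.4 = 0.9812
delay = 10^0.9812 = 9.58 ms


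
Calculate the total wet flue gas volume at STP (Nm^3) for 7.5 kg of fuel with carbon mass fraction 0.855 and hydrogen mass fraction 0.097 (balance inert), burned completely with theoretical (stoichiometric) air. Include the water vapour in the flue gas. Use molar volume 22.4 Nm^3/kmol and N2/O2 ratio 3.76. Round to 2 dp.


Per kg fuel: CO2 = (C/12 kmol)*22.4 = (0.855/12)*22.4 = 1.59600 Nm^3
Per kg fuel: H2O = (H/2 kmol)*22.4 = (0.097/2)*22.4 = 1.08640 Nm^3
O2 needed per kg fuel = C/12 + H/4 = 0.855/12 + 0.097/4 = 0.09550000 kmol
Per kg fuel: N2 = O2*3.76*22.4 = 0.09550000*3.76*22.4 = 8.04339 Nm^3
Total per kg = 1.59600 + 1.08640 + 8.04339 = 10.72579 Nm^3
Total = 10.72579 * 7.5 = 80.44 Nm^3


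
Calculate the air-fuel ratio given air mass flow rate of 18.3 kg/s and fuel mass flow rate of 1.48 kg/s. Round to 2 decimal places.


AFR = m_air / m_fuel
AFR = 18.3 / 1.48 = 12.36


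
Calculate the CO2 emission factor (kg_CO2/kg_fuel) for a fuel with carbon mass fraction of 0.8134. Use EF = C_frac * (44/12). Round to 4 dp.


EF = C_frac * (M_CO2 / M_C)
EF = 0.8134 * (44/12)
EF = 0.8134 * 3.666667 = 2.9825 kg_CO2/kg_fuel


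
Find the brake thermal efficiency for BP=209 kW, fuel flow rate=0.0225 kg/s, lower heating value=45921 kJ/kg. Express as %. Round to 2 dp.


eta_BTE = (BP / (mf * LHV)) * 100
Denominator = 0.0225 * 45921 = 1033.2225 kW
eta_BTE = (209 / 1033.2225) * 100 = 20.23%


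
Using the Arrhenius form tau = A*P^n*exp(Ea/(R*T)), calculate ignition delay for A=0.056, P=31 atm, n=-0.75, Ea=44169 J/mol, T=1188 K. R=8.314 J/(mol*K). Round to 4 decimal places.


tau = A * P^n * exp(Ea/(R*T))
P^n = 31^(-0.75) = 0.07611649
Ea/(R*T) = 44169/(8.314*1188) = 4.471890
exp(Ea/(R*T)) = 87.521978
tau = 0.056 * 0.07611649 * 87.521978 = 0.3731 ms


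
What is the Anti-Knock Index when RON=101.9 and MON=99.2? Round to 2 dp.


AKI = (RON + MON) / 2
AKI = (101.9 + 99.2) / 2
AKI = 201.1 / 2 = 100.55


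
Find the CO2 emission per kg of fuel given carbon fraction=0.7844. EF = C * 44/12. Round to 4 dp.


EF = C_frac * (M_CO2 / M_C)
EF = 0.7844 * (44/12)
EF = 0.7844 * 3.666667 = 2.8761 kg_CO2/kg_fuel


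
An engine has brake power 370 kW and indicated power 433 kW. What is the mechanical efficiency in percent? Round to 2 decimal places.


eta_mech = (BP / IP) * 100
Ratio = 370 / 433 = 0.8545
eta_mech = 0.8545 * 100 = 85.45%


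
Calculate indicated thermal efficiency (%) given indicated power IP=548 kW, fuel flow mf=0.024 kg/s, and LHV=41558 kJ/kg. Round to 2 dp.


eta_ith = (IP / (mf * LHV)) * 100
Denominator = 0.024 * 41558 = 997.3920 kW
eta_ith = (548 / 997.3920) * 100 = 54.94%


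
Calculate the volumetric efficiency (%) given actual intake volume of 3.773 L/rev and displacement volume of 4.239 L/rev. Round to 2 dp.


eta_v = (V_actual / V_disp) * 100
Ratio = 3.773 / 4.239 = 0.8901
eta_v = 0.8901 * 100 = 89.01%


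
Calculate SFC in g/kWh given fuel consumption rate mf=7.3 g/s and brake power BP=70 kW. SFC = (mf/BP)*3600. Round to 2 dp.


SFC = (mf / BP) * 3600
Rate = 7.3 / 70 = 0.104286 g/(s*kW)
SFC = 0.104286 * 3600 = 375.43 g/kWh


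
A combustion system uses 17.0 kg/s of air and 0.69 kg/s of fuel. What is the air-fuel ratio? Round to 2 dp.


AFR = m_air / m_fuel
AFR = 17.0 / 0.69 = 24.64


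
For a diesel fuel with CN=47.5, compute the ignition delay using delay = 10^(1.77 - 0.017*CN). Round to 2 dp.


delay = 10^(1.77 - 0.017*CN)
Exponent = 1.77 - 0.017*47.5 = 0.9625
delay = 10^0.9625 = 9.17 ms


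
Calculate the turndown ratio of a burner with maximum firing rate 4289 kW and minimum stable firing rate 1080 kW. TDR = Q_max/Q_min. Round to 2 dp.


TDR = Q_max / Q_min
TDR = 4289 / 1080 = 3.97


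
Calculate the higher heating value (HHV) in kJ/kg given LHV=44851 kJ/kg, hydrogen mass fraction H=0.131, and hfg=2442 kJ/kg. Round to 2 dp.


HHV = LHV + hfg * 9 * H
Water addition = 2442 * 9 * 0.131 = 2879.118 kJ/kg
HHV = 44851 + 2879.118 = 47730.12 kJ/kg


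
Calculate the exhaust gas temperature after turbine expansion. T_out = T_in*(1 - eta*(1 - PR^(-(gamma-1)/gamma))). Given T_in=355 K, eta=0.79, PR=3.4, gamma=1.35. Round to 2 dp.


T_out = T_in * (1 - eta * (1 - PR^(-(gamma-1)/gamma)))
Exponent = -(1.35-1)/1.35 = -0.25925926
PR^exp = 3.4^(-0.25925926) = 0.72813041
Factor = 1 - 0.79*(1 - 0.72813041) = 0.78522302
T_out = 355 * 0.78522302 = 278.75 K


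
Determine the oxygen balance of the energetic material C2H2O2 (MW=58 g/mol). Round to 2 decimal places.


OB = -1600 * (2C + H/2 - O) / MW
Inner = 2*2 + 2/2 - 2 = 3.00
OB = -1600 * 3.00 / 58 = -82.76%


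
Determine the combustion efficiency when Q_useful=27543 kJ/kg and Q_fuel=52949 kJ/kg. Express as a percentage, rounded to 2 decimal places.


Efficiency = (Q_useful / Q_fuel) * 100
Efficiency = (27543 / 52949) * 100
Efficiency = 0.5202 * 100 = 52.02%


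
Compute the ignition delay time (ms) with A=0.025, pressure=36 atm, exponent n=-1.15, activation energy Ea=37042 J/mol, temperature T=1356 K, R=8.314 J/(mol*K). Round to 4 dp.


tau = A * P^n * exp(Ea/(R*T))
P^n = 36^(-1.15) = 0.01622752
Ea/(R*T) = 37042/(8.314*1356) = 3.285676
exp(Ea/(R*T)) = 26.727042
tau = 0.025 * 0.01622752 * 26.727042 = 0.0108 ms


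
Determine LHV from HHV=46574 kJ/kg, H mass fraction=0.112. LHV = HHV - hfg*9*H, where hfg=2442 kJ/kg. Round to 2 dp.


LHV = HHV - hfg * 9 * H
Water correction = 2442 * 9 * 0.112 = 2461.536 kJ/kg
LHV = 46574 - 2461.536 = 44112.46 kJ/kg


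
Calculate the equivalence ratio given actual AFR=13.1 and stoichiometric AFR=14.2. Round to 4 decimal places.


phi = AFR_stoich / AFR_actual
phi = 14.2 / 13.1 = 1.0840


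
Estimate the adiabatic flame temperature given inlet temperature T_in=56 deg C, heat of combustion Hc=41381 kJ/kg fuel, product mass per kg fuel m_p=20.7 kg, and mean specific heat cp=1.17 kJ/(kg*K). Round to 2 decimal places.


T_ad = T_in + Hc / (m_p * cp)
Denominator = 20.7 * 1.17 = 24.2190
Temperature rise = 41381 / 24.2190 = 1708.62 K
T_ad = 56 + 1708.62 = 1764.62 deg C


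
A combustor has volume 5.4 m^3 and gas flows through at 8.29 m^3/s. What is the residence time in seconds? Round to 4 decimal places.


tau = V / Q_flow
tau = 5.4 / 8.29 = 0.6514 s


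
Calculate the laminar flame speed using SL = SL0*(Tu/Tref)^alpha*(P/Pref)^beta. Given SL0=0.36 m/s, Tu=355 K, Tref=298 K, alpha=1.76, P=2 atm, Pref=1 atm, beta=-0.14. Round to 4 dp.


SL = SL0 * (Tu/Tref)^alpha * (P/Pref)^beta
T ratio = 355/298 = 1.19127517
(T ratio)^alpha = 1.19127517^1.76 = 1.360759
(P/Pref)^beta = 2^(-0.14) = 0.907519
SL = 0.36 * 1.360759 * 0.907519 = 0.4446 m/s


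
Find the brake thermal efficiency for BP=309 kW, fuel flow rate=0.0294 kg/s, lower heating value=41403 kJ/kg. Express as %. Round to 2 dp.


eta_BTE = (BP / (mf * LHV)) * 100
Denominator = 0.0294 * 41403 = 1217.2482 kW
eta_BTE = (309 / 1217.2482) * 100 = 25.39%


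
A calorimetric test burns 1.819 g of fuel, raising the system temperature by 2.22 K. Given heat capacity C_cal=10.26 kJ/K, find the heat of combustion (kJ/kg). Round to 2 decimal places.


Hc = C_cal * delta_T / m_fuel
Q_released = 10.26 * 2.22 = 22.7772 kJ
m_fuel = 1.819 g = 1.819/1000 kg = 0.001819 kg
Hc = 22.7772 / 0.001819 = 12521.83 kJ/kg


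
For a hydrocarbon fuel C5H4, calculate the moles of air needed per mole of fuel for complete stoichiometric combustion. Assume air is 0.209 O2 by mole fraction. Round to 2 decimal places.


Balanced combustion: C5H4 + 6 O2 -> 5 CO2 + 2 H2O
O2 needed = C + H/4 = 5 + 4/4 = 6.00 moles
Air moles = O2 / 0.209 = 6.00 / 0.209 = 28.71 moles air


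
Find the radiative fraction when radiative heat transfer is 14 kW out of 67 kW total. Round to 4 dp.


f_rad = Q_rad / Q_total
f_rad = 14 / 67 = 0.2090


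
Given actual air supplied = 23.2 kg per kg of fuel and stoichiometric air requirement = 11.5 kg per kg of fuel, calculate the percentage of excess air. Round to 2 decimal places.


Excess air = actual - stoichiometric = 23.2 - 11.5 = 11.70 kg/kg fuel
Excess air % = (excess / stoich) * 100 = (11.70 / 11.5) * 100 = 101.74%


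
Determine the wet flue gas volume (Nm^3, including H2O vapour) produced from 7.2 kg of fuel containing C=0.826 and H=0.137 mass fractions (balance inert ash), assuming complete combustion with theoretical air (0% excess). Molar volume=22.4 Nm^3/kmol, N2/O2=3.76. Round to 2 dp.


Per kg fuel: CO2 = (C/12 kmol)*22.4 = (0.826/12)*22.4 = 1.54187 Nm^3
Per kg fuel: H2O = (H/2 kmol)*22.4 = (0.137/2)*22.4 = 1.53440 Nm^3
O2 needed per kg fuel = C/12 + H/4 = 0.826/12 + 0.137/4 = 0.10308333 kmol
Per kg fuel: N2 = O2*3.76*22.4 = 0.10308333*3.76*22.4 = 8.68209 Nm^3
Total per kg = 1.54187 + 1.53440 + 8.68209 = 11.75836 Nm^3
Total = 11.75836 * 7.2 = 84.66 Nm^3


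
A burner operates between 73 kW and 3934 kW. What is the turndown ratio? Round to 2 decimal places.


TDR = Q_max / Q_min
TDR = 3934 / 73 = 53.89


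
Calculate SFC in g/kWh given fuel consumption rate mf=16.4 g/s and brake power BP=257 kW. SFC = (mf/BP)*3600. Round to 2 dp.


SFC = (mf / BP) * 3600
Rate = 16.4 / 257 = 0.063813 g/(s*kW)
SFC = 0.063813 * 3600 = 229.73 g/kWh


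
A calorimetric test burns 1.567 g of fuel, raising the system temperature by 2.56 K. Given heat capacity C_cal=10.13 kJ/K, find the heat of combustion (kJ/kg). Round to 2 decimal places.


Hc = C_cal * delta_T / m_fuel
Q_released = 10.13 * 2.56 = 25.9328 kJ
m_fuel = 1.567 g = 1.567/1000 kg = 0.001567 kg
Hc = 25.9328 / 0.001567 = 16549.33 kJ/kg


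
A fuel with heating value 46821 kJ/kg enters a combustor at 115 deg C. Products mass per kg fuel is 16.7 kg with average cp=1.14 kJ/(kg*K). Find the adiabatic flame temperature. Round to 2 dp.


T_ad = T_in + Hc / (m_p * cp)
Denominator = 16.7 * 1.14 = 19.0380
Temperature rise = 46821 / 19.0380 = 2459.34 K
T_ad = 115 + 2459.34 = 2574.34 deg C


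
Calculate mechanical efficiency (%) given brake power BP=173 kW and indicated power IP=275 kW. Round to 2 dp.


eta_mech = (BP / IP) * 100
Ratio = 173 / 275 = 0.6291
eta_mech = 0.6291 * 100 = 62.91%


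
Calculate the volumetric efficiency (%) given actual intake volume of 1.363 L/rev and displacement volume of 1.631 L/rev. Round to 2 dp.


eta_v = (V_actual / V_disp) * 100
Ratio = 1.363 / 1.631 = 0.8357
eta_v = 0.8357 * 100 = 83.57%


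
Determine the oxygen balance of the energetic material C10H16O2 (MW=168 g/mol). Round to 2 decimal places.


OB = -1600 * (2C + H/2 - O) / MW
Inner = 2*10 + 16/2 - 2 = 26.00
OB = -1600 * 26.00 / 168 = -247.62%


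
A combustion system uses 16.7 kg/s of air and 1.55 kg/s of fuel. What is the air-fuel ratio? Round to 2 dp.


AFR = m_air / m_fuel
AFR = 16.7 / 1.55 = 10.77


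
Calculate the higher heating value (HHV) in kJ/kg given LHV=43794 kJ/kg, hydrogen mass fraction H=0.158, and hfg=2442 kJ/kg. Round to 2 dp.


HHV = LHV + hfg * 9 * H
Water addition = 2442 * 9 * 0.158 = 3472.524 kJ/kg
HHV = 43794 + 3472.524 = 47266.52 kJ/kg


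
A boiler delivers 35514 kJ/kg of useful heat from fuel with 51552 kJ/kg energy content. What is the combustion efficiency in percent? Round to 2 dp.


Efficiency = (Q_useful / Q_fuel) * 100
Efficiency = (35514 / 51552) * 100
Efficiency = 0.6889 * 100 = 68.89%


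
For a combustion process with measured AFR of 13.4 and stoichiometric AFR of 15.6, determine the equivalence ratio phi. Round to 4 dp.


phi = AFR_stoich / AFR_actual
phi = 15.6 / 13.4 = 1.1642


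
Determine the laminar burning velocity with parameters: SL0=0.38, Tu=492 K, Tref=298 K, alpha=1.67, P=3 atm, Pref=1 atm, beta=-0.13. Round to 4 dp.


SL = SL0 * (Tu/Tref)^alpha * (P/Pref)^beta
T ratio = 492/298 = 1.65100671
(T ratio)^alpha = 1.65100671^1.67 = 2.310152
(P/Pref)^beta = 3^(-0.13) = 0.866910
SL = 0.38 * 2.310152 * 0.866910 = 0.7610 m/s


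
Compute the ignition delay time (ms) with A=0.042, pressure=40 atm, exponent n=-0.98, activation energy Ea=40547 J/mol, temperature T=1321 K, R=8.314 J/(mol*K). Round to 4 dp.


tau = A * P^n * exp(Ea/(R*T))
P^n = 40^(-0.98) = 0.02691418
Ea/(R*T) = 40547/(8.314*1321) = 3.691866
exp(Ea/(R*T)) = 40.119627
tau = 0.042 * 0.02691418 * 40.119627 = 0.0454 ms


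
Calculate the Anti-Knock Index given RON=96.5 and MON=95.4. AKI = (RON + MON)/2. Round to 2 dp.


AKI = (RON + MON) / 2
AKI = (96.5 + 95.4) / 2
AKI = 191.9 / 2 = 95.95


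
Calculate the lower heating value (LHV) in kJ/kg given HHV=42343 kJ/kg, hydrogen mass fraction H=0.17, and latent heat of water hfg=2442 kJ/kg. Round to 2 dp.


LHV = HHV - hfg * 9 * H
Water correction = 2442 * 9 * 0.17 = 3736.260 kJ/kg
LHV = 42343 - 3736.260 = 38606.74 kJ/kg


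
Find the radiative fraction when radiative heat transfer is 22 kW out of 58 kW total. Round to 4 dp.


f_rad = Q_rad / Q_total
f_rad = 22 / 58 = 0.3793


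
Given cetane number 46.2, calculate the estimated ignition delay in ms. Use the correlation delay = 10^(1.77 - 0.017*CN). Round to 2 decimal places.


delay = 10^(1.77 - 0.017*CN)
Exponent = 1.77 - 0.017*46.2 = 0.9846
delay = 10^0.9846 = 9.65 ms


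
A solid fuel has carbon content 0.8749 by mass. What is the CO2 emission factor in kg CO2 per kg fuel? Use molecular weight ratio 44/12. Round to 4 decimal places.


EF = C_frac * (M_CO2 / M_C)
EF = 0.8749 * (44/12)
EF = 0.8749 * 3.666667 = 3.2080 kg_CO2/kg_fuel


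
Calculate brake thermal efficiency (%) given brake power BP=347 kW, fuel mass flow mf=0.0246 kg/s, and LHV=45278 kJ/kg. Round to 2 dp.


eta_BTE = (BP / (mf * LHV)) * 100
Denominator = 0.0246 * 45278 = 1113.8388 kW
eta_BTE = (347 / 1113.8388) * 100 = 31.15%


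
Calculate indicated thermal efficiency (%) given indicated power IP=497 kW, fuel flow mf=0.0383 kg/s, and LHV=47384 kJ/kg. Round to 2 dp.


eta_ith = (IP / (mf * LHV)) * 100
Denominator = 0.0383 * 47384 = 1814.8072 kW
eta_ith = (497 / 1814.8072) * 100 = 27.39%


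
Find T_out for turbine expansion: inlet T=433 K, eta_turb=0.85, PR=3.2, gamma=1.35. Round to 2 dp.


T_out = T_in * (1 - eta * (1 - PR^(-(gamma-1)/gamma)))
Exponent = -(1.35-1)/1.35 = -0.25925926
PR^exp = 3.2^(-0.25925926) = 0.73966521
Factor = 1 - 0.85*(1 - 0.73966521) = 0.77871543
T_out = 433 * 0.77871543 = 337.18 K


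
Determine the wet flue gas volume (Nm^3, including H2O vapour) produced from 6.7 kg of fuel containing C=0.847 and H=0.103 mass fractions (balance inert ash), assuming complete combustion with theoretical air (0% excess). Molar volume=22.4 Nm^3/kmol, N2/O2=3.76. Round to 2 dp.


Per kg fuel: CO2 = (C/12 kmol)*22.4 = (0.847/12)*22.4 = 1.58107 Nm^3
Per kg fuel: H2O = (H/2 kmol)*22.4 = (0.103/2)*22.4 = 1.15360 Nm^3
O2 needed per kg fuel = C/12 + H/4 = 0.847/12 + 0.103/4 = 0.09633333 kmol
Per kg fuel: N2 = O2*3.76*22.4 = 0.09633333*3.76*22.4 = 8.11358 Nm^3
Total per kg = 1.58107 + 1.15360 + 8.11358 = 10.84825 Nm^3
Total = 10.84825 * 6.7 = 72.68 Nm^3


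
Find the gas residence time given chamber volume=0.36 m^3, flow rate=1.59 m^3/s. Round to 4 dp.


tau = V / Q_flow
tau = 0.36 / 1.59 = 0.2264 s


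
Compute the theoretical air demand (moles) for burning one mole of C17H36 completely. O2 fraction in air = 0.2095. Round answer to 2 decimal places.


Balanced combustion: C17H36 + 26 O2 -> 17 CO2 + 18 H2O
O2 needed = C + H/4 = 17 + 36/4 = 26.00 moles
Air moles = O2 / 0.2095 = 26.00 / 0.2095 = 124.11 moles air


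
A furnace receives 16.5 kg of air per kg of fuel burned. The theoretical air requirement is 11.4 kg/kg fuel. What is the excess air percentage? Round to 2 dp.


Excess air = actual - stoichiometric = 16.5 - 11.4 = 5.10 kg/kg fuel
Excess air % = (excess / stoich) * 100 = (5.10 / 11.4) * 100 = 44.74%


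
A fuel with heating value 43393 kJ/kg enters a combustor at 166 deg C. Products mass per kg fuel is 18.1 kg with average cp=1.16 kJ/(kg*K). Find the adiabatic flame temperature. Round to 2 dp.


T_ad = T_in + Hc / (m_p * cp)
Denominator = 18.1 * 1.16 = 20.9960
Temperature rise = 43393 / 20.9960 = 2066.73 K
T_ad = 166 + 2066.73 = 2232.73 deg C


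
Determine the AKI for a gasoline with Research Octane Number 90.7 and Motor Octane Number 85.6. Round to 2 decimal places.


AKI = (RON + MON) / 2
AKI = (90.7 + 85.6) / 2
AKI = 176.3 / 2 = 88.15


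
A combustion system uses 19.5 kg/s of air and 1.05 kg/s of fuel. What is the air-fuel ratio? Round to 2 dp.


AFR = m_air / m_fuel
AFR = 19.5 / 1.05 = 18.57


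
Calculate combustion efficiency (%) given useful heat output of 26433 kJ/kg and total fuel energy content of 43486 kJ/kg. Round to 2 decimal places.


Efficiency = (Q_useful / Q_fuel) * 100
Efficiency = (26433 / 43486) * 100
Efficiency = 0.6079 * 100 = 60.79%


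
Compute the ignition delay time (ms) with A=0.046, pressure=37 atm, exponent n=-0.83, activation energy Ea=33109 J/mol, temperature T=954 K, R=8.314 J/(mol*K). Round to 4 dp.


tau = A * P^n * exp(Ea/(R*T))
P^n = 37^(-0.83) = 0.04993356
Ea/(R*T) = 33109/(8.314*954) = 4.174339
exp(Ea/(R*T)) = 64.996834
tau = 0.046 * 0.04993356 * 64.996834 = 0.1493 ms


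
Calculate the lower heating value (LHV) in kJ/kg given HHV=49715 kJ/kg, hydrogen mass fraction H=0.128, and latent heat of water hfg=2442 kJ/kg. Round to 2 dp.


LHV = HHV - hfg * 9 * H
Water correction = 2442 * 9 * 0.128 = 2813.184 kJ/kg
LHV = 49715 - 2813.184 = 46901.82 kJ/kg


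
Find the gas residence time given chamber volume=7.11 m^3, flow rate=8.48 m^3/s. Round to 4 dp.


tau = V / Q_flow
tau = 7.11 / 8.48 = 0.8384 s


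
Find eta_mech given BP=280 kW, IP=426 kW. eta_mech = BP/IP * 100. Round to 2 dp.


eta_mech = (BP / IP) * 100
Ratio = 280 / 426 = 0.6573
eta_mech = 0.6573 * 100 = 65.73%


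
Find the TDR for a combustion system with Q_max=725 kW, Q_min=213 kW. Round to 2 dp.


TDR = Q_max / Q_min
TDR = 725 / 213 = 3.40


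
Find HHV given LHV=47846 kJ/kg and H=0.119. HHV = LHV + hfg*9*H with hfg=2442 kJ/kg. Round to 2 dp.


HHV = LHV + hfg * 9 * H
Water addition = 2442 * 9 * 0.119 = 2615.382 kJ/kg
HHV = 47846 + 2615.382 = 50461.38 kJ/kg


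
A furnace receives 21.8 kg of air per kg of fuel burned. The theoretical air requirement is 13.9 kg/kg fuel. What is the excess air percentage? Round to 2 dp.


Excess air = actual - stoichiometric = 21.8 - 13.9 = 7.90 kg/kg fuel
Excess air % = (excess / stoich) * 100 = (7.90 / 13.9) * 100 = 56.83%


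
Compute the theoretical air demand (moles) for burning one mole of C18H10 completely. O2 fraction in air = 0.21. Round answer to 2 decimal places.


Balanced combustion: C18H10 + 20.5 O2 -> 18 CO2 + 5 H2O
O2 needed = C + H/4 = 18 + 10/4 = 20.50 moles
Air moles = O2 / 0.21 = 20.50 / 0.21 = 97.62 moles air


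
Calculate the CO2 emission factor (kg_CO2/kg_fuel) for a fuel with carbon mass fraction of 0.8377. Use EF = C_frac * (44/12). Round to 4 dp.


EF = C_frac * (M_CO2 / M_C)
EF = 0.8377 * (44/12)
EF = 0.8377 * 3.666667 = 3.0716 kg_CO2/kg_fuel


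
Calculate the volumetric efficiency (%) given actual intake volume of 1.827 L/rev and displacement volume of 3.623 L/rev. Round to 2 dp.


eta_v = (V_actual / V_disp) * 100
Ratio = 1.827 / 3.623 = 0.5043
eta_v = 0.5043 * 100 = 50.43%


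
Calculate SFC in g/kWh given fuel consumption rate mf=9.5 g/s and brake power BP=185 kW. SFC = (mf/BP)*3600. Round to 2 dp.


SFC = (mf / BP) * 3600
Rate = 9.5 / 185 = 0.051351 g/(s*kW)
SFC = 0.051351 * 3600 = 184.86 g/kWh


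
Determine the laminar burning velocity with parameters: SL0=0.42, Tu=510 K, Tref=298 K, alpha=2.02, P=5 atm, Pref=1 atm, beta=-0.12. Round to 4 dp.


SL = SL0 * (Tu/Tref)^alpha * (P/Pref)^beta
T ratio = 510/298 = 1.71140940
(T ratio)^alpha = 1.71140940^2.02 = 2.960567
(P/Pref)^beta = 5^(-0.12) = 0.824373
SL = 0.42 * 2.960567 * 0.824373 = 1.0251 m/s


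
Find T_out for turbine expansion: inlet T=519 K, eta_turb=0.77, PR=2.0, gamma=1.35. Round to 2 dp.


T_out = T_in * (1 - eta * (1 - PR^(-(gamma-1)/gamma)))
Exponent = -(1.35-1)/1.35 = -0.25925926
PR^exp = 2.0^(-0.25925926) = 0.83551680
Factor = 1 - 0.77*(1 - 0.83551680) = 0.87334794
T_out = 519 * 0.87334794 = 453.27 K


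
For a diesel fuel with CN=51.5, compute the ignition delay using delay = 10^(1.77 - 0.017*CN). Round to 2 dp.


delay = 10^(1.77 - 0.017*CN)
Exponent = 1.77 - 0.017*51.5 = 0.8945
delay = 10^0.8945 = 7.84 ms


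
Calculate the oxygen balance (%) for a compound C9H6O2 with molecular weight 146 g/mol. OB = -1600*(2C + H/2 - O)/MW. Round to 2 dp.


OB = -1600 * (2C + H/2 - O) / MW
Inner = 2*9 + 6/2 - 2 = 19.00
OB = -1600 * 19.00 / 146 = -208.22%


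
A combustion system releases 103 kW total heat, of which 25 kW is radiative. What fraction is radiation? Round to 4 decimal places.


f_rad = Q_rad / Q_total
f_rad = 25 / 103 = 0.2427


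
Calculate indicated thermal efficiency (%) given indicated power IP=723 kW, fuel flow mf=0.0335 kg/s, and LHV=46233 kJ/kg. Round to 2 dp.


eta_ith = (IP / (mf * LHV)) * 100
Denominator = 0.0335 * 46233 = 1548.8055 kW
eta_ith = (723 / 1548.8055) * 100 = 46.68%


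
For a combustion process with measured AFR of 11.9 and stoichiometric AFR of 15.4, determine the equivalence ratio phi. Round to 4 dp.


phi = AFR_stoich / AFR_actual
phi = 15.4 / 11.9 = 1.2941


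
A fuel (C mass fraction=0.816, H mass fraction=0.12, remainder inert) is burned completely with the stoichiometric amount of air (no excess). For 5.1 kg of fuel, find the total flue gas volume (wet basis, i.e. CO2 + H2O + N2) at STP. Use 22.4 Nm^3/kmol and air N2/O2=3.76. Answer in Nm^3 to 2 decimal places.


Per kg fuel: CO2 = (C/12 kmol)*22.4 = (0.816/12)*22.4 = 1.52320 Nm^3
Per kg fuel: H2O = (H/2 kmol)*22.4 = (0.12/2)*22.4 = 1.34400 Nm^3
O2 needed per kg fuel = C/12 + H/4 = 0.816/12 + 0.12/4 = 0.09800000 kmol
Per kg fuel: N2 = O2*3.76*22.4 = 0.09800000*3.76*22.4 = 8.25395 Nm^3
Total per kg = 1.52320 + 1.34400 + 8.25395 = 11.12115 Nm^3
Total = 11.12115 * 5.1 = 56.72 Nm^3


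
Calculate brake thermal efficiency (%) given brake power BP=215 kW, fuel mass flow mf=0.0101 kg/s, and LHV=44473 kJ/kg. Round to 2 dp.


eta_BTE = (BP / (mf * LHV)) * 100
Denominator = 0.0101 * 44473 = 449.1773 kW
eta_BTE = (215 / 449.1773) * 100 = 47.87%


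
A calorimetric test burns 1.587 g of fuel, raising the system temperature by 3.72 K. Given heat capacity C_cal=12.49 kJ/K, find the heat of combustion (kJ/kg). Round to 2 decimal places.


Hc = C_cal * delta_T / m_fuel
Q_released = 12.49 * 3.72 = 46.4628 kJ
m_fuel = 1.587 g = 1.587/1000 kg = 0.001587 kg
Hc = 46.4628 / 0.001587 = 29277.13 kJ/kg


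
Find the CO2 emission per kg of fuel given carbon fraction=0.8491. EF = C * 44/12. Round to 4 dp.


EF = C_frac * (M_CO2 / M_C)
EF = 0.8491 * (44/12)
EF = 0.8491 * 3.666667 = 3.1134 kg_CO2/kg_fuel


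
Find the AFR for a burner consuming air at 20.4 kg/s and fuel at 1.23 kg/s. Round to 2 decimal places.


AFR = m_air / m_fuel
AFR = 20.4 / 1.23 = 16.59


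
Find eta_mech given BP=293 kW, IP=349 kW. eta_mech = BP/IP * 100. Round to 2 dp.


eta_mech = (BP / IP) * 100
Ratio = 293 / 349 = 0.8395
eta_mech = 0.8395 * 100 = 83.95%


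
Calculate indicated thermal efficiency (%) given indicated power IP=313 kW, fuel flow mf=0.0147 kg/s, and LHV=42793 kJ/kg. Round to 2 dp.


eta_ith = (IP / (mf * LHV)) * 100
Denominator = 0.0147 * 42793 = 629.0571 kW
eta_ith = (313 / 629.0571) * 100 = 49.76%


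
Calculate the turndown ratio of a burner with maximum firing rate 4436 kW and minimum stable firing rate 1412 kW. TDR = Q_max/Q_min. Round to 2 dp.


TDR = Q_max / Q_min
TDR = 4436 / 1412 = 3.14


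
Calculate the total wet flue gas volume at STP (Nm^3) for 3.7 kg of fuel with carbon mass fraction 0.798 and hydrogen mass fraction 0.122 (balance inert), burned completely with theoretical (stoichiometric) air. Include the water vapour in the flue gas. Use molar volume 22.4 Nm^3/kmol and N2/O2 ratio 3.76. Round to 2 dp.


Per kg fuel: CO2 = (C/12 kmol)*22.4 = (0.798/12)*22.4 = 1.48960 Nm^3
Per kg fuel: H2O = (H/2 kmol)*22.4 = (0.122/2)*22.4 = 1.36640 Nm^3
O2 needed per kg fuel = C/12 + H/4 = 0.798/12 + 0.122/4 = 0.09700000 kmol
Per kg fuel: N2 = O2*3.76*22.4 = 0.09700000*3.76*22.4 = 8.16973 Nm^3
Total per kg = 1.48960 + 1.36640 + 8.16973 = 11.02573 Nm^3
Total = 11.02573 * 3.7 = 40.80 Nm^3


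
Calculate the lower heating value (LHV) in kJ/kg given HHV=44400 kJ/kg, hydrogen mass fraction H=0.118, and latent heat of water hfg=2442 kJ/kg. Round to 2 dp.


LHV = HHV - hfg * 9 * H
Water correction = 2442 * 9 * 0.118 = 2593.404 kJ/kg
LHV = 44400 - 2593.404 = 41806.60 kJ/kg


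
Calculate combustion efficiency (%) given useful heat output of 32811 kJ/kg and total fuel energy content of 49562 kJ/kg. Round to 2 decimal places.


Efficiency = (Q_useful / Q_fuel) * 100
Efficiency = (32811 / 49562) * 100
Efficiency = 0.6620 * 100 = 66.20%


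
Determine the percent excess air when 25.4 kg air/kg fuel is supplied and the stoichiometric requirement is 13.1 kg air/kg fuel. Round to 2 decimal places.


Excess air = actual - stoichiometric = 25.4 - 13.1 = 12.30 kg/kg fuel
Excess air % = (excess / stoich) * 100 = (12.30 / 13.1) * 100 = 93.89%


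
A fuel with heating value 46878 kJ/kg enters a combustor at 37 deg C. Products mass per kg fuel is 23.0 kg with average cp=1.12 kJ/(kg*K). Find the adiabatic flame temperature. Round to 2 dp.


T_ad = T_in + Hc / (m_p * cp)
Denominator = 23.0 * 1.12 = 25.7600
Temperature rise = 46878 / 25.7600 = 1819.80 K
T_ad = 37 + 1819.80 = 1856.80 deg C


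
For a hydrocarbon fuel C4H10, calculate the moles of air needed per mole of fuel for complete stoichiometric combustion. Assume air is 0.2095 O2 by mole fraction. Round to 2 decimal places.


Balanced combustion: C4H10 + 6.5 O2 -> 4 CO2 + 5 H2O
O2 needed = C + H/4 = 4 + 10/4 = 6.50 moles
Air moles = O2 / 0.2095 = 6.50 / 0.2095 = 31.03 moles air


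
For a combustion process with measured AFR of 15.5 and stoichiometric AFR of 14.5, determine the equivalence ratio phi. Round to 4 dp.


phi = AFR_stoich / AFR_actual
phi = 14.5 / 15.5 = 0.9355


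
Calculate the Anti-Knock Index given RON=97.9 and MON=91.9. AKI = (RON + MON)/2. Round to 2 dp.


AKI = (RON + MON) / 2
AKI = (97.9 + 91.9) / 2
AKI = 189.8 / 2 = 94.90


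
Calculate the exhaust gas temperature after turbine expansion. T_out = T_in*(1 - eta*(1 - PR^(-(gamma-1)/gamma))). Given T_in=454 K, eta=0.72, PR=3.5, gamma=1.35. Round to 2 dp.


T_out = T_in * (1 - eta * (1 - PR^(-(gamma-1)/gamma)))
Exponent = -(1.35-1)/1.35 = -0.25925926
PR^exp = 3.5^(-0.25925926) = 0.72267881
Factor = 1 - 0.72*(1 - 0.72267881) = 0.80032874
T_out = 454 * 0.80032874 = 363.35 K


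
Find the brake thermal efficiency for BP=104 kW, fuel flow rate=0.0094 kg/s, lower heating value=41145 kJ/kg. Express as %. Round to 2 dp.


eta_BTE = (BP / (mf * LHV)) * 100
Denominator = 0.0094 * 41145 = 386.7630 kW
eta_BTE = (104 / 386.7630) * 100 = 26.89%


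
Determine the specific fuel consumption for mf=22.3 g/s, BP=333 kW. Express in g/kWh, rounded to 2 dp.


SFC = (mf / BP) * 3600
Rate = 22.3 / 333 = 0.066967 g/(s*kW)
SFC = 0.066967 * 3600 = 241.08 g/kWh


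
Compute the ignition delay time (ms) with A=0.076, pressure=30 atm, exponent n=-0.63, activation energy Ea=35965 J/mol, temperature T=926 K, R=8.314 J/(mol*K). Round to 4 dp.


tau = A * P^n * exp(Ea/(R*T))
P^n = 30^(-0.63) = 0.11733123
Ea/(R*T) = 35965/(8.314*926) = 4.671529
exp(Ea/(R*T)) = 106.861018
tau = 0.076 * 0.11733123 * 106.861018 = 0.9529 ms


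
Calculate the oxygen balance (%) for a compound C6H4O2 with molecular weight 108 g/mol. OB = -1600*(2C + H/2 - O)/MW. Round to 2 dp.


OB = -1600 * (2C + H/2 - O) / MW
Inner = 2*6 + 4/2 - 2 = 12.00
OB = -1600 * 12.00 / 108 = -177.78%


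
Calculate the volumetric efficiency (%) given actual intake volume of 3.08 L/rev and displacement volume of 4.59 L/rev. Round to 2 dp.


eta_v = (V_actual / V_disp) * 100
Ratio = 3.08 / 4.59 = 0.6710
eta_v = 0.6710 * 100 = 67.10%


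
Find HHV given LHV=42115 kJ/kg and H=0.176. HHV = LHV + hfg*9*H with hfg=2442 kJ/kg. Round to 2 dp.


HHV = LHV + hfg * 9 * H
Water addition = 2442 * 9 * 0.176 = 3868.128 kJ/kg
HHV = 42115 + 3868.128 = 45983.13 kJ/kg


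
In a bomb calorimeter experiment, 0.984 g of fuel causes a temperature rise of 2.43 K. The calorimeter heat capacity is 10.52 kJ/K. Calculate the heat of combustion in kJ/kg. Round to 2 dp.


Hc = C_cal * delta_T / m_fuel
Q_released = 10.52 * 2.43 = 25.5636 kJ
m_fuel = 0.984 g = 0.984/1000 kg = 0.000984 kg
Hc = 25.5636 / 0.000984 = 25979.27 kJ/kg


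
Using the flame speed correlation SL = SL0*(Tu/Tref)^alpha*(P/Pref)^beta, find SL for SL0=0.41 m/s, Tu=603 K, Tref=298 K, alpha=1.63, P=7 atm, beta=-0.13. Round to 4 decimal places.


SL = SL0 * (Tu/Tref)^alpha * (P/Pref)^beta
T ratio = 603/298 = 2.02348993
(T ratio)^alpha = 2.02348993^1.63 = 3.154603
(P/Pref)^beta = 7^(-0.13) = 0.776492
SL = 0.41 * 3.154603 * 0.776492 = 1.0043 m/s


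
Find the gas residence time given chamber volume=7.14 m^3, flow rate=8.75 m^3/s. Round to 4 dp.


tau = V / Q_flow
tau = 7.14 / 8.75 = 0.8160 s


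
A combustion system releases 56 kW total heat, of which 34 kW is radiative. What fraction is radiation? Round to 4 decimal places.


f_rad = Q_rad / Q_total
f_rad = 34 / 56 = 0.6071


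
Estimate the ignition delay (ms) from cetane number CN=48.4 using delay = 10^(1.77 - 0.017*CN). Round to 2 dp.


delay = 10^(1.77 - 0.017*CN)
Exponent = 1.77 - 0.017*48.4 = 0.9472
delay = 10^0.9472 = 8.86 ms


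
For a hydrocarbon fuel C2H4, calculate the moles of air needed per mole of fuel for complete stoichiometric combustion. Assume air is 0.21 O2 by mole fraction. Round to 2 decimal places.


Balanced combustion: C2H4 + 3 O2 -> 2 CO2 + 2 H2O
O2 needed = C + H/4 = 2 + 4/4 = 3.00 moles
Air moles = O2 / 0.21 = 3.00 / 0.21 = 14.29 moles air


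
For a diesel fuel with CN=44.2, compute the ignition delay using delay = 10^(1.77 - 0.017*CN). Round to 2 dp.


delay = 10^(1.77 - 0.017*CN)
Exponent = 1.77 - 0.017*44.2 = 1.0186
delay = 10^1.0186 = 10.44 ms


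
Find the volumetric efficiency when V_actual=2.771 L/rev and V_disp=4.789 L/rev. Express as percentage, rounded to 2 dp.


eta_v = (V_actual / V_disp) * 100
Ratio = 2.771 / 4.789 = 0.5786
eta_v = 0.5786 * 100 = 57.86%


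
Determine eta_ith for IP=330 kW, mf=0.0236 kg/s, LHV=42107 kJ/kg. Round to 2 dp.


eta_ith = (IP / (mf * LHV)) * 100
Denominator = 0.0236 * 42107 = 993.7252 kW
eta_ith = (330 / 993.7252) * 100 = 33.21%


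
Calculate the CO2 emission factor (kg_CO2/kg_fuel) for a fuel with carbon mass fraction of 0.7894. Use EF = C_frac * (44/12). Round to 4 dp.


EF = C_frac * (M_CO2 / M_C)
EF = 0.7894 * (44/12)
EF = 0.7894 * 3.666667 = 2.8945 kg_CO2/kg_fuel


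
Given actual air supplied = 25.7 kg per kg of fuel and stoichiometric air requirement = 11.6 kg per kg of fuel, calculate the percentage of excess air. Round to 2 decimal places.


Excess air = actual - stoichiometric = 25.7 - 11.6 = 14.10 kg/kg fuel
Excess air % = (excess / stoich) * 100 = (14.10 / 11.6) * 100 = 121.55%


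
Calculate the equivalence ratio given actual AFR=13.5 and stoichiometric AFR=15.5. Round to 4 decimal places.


phi = AFR_stoich / AFR_actual
phi = 15.5 / 13.5 = 1.1481


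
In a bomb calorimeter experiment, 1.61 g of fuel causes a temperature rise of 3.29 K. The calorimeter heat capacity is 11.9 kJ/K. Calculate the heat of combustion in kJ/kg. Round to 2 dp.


Hc = C_cal * delta_T / m_fuel
Q_released = 11.9 * 3.29 = 39.1510 kJ
m_fuel = 1.61 g = 1.61/1000 kg = 0.001610 kg
Hc = 39.1510 / 0.001610 = 24317.39 kJ/kg
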